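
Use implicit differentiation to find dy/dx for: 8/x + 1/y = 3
Take d/dx of both sides. Since y is implicitly a function of x, the chain rule attaches a y' = dy/dx factor whenever we differentiate through y.

Set F(x, y) = (left side) − (right side), so the curve is F = 0. Differentiating each term of F:
  d/dx[1/y] = -y'/y^2
  d/dx[8/x] = -8/x^2
  d/dx[-3] = 0

Collecting, the y'-free part is the partial derivative in x and the y' coefficient is the partial derivative in y:
  ∂F/∂x = -8/x^2
  ∂F/∂y = -1/y^2

so d/dx[F(x, y(x))] = ∂F/∂x + (∂F/∂y)·y' = 0. Rearranging,
  dy/dx = -(∂F/∂x)/(∂F/∂y) = -(-8/x^2)/(-1/y^2) = -8y^2/x^2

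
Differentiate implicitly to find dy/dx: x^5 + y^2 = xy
Apply d/dx to both sides, remembering that y depends on x. Each occurrence of y therefore brings in a y' = dy/dx via the chain rule.

With F(x, y) equal to the left-hand side minus the right, differentiate F term by term:
  d/dx[x^5] = 5x^4
  d/dx[-xy] = -x·y' - y
  d/dx[y^2] = 2y·y'
Adding these up, d/dx[F] = 0 becomes
  (5x^4 - y) + (-x + 2y)·y' = 0,
so isolating y',
  dy/dx = -(5x^4 - y)/(-x + 2y) = (5x^4 - y)/(x - 2y)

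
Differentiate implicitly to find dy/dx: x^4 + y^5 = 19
Take d/dx of both sides. Since y is implicitly a function of x, the chain rule attaches a y' = dy/dx factor whenever we differentiate through y.

Set F(x, y) = (left side) − (right side), so the curve is F = 0. Differentiating each term of F:
  d/dx[x^4] = 4x^3
  d/dx[y^5] = 5y^4·y'
  d/dx[-19] = 0

Collecting, the y'-free part is the partial derivative in x and the y' coefficient is the partial derivative in y:
  ∂F/∂x = 4x^3
  ∂F/∂y = 5y^4

so d/dx[F(x, y(x))] = ∂F/∂x + (∂F/∂y)·y' = 0. Rearranging,
  dy/dx = -(∂F/∂x)/(∂F/∂y) = -(4x^3)/(5y^4) = -4x^3/(5y^4)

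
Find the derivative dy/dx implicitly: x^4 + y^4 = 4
Apply d/dx to both sides, remembering that y depends on x. Each occurrence of y therefore brings in a y' = dy/dx via the chain rule.

With F(x, y) equal to the left-hand side minus the right, differentiate F term by term:
  d/dx[x^4] = 4x^3
  d/dx[y^4] = 4y^3·y'
  d/dx[-4] = 0
Adding these up, d/dx[F] = 0 becomes
  (4x^3) + (4y^3)·y' = 0,
so isolating y',
  dy/dx = -(4x^3)/(4y^3) = -x^3/y^3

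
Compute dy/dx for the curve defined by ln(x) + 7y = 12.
Apply d/dx to both sides, remembering that y depends on x. Each occurrence of y therefore brings in a y' = dy/dx via the chain rule.

With F(x, y) equal to the left-hand side minus the right, differentiate F term by term:
  d/dx[7y] = 7·y'
  d/dx[ln(x)] = 1/x
  d/dx[-12] = 0
Adding these up, d/dx[F] = 0 becomes
  (1/x) + (7)·y' = 0,
so isolating y',
  dy/dx = -(1/x)/(7) = -1/(7x)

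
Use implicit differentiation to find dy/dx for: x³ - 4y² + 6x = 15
Differentiate both sides with respect to x, treating y as y(x). By the chain rule, any term containing y contributes a factor of y' = dy/dx when we differentiate it.

Move every term to one side and write the relation as F(x, y) = 0. Term by term,
  d/dx[x^3] = 3x^2
  d/dx[6x] = 6
  d/dx[-4y^2] = -8y·y'
  d/dx[-15] = 0

The pieces without y' make up ∂F/∂x and the coefficient of y' is ∂F/∂y:
  ∂F/∂x = 3x^2 + 6,
  ∂F/∂y = -8y.

Since d/dx[F] = ∂F/∂x + (∂F/∂y)·y' = 0, solve for y':
  (∂F/∂y)·y' = -∂F/∂x
  dy/dx = -(∂F/∂x)/(∂F/∂y) = -(3x^2 + 6)/(-8y) = 3(x^2 + 2)/(8y)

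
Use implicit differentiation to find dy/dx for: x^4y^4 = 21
Apply d/dx to both sides, remembering that y depends on x. Each occurrence of y therefore brings in a y' = dy/dx via the chain rule.

With F(x, y) equal to the left-hand side minus the right, differentiate F term by term:
  d/dx[x^4y^4] = 4x^4y^3·y' + 4x^3y^4
  d/dx[-21] = 0
Adding these up, d/dx[F] = 0 becomes
  (4x^3y^4) + (4x^4y^3)·y' = 0,
so isolating y',
  dy/dx = -(4x^3y^4)/(4x^4y^3) = -y/x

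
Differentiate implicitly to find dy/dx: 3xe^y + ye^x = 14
Take d/dx of both sides. Since y is implicitly a function of x, the chain rule attaches a y' = dy/dx factor whenever we differentiate through y.

Set F(x, y) = (left side) − (right side), so the curve is F = 0. Differentiating each term of F:
  d/dx[3x·e^(y)] = 3x·y'·e^(y) + 3e^(y)
  d/dx[y·e^(x)] = y·e^(x) + y'·e^(x)
  d/dx[-14] = 0

Collecting, the y'-free part is the partial derivative in x and the y' coefficient is the partial derivative in y:
  ∂F/∂x = y·e^(x) + 3e^(y)
  ∂F/∂y = 3x·e^(y) + e^(x)

so d/dx[F(x, y(x))] = ∂F/∂x + (∂F/∂y)·y' = 0. Rearranging,
  dy/dx = -(∂F/∂x)/(∂F/∂y) = -(y·e^(x) + 3e^(y))/(3x·e^(y) + e^(x)) = (-y·e^(x) - 3e^(y))/(3x·e^(y) + e^(x))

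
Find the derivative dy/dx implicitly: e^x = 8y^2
Differentiate the relation implicitly: treat y = y(x) and apply the chain rule, so every y-derivative picks up a y' = dy/dx factor.

With everything moved to the left-hand side, differentiate term by term:
  d/dx[-8y^2] = -16y·y'
  d/dx[e^(x)] = e^(x)

Separating the contributions that come from x directly and those that come through y:
  without y':      e^(x)
  multiplying y':  -16y

so (e^(x)) + (-16y)·y' = 0, and therefore
  dy/dx = -(e^(x))/(-16y) = e^(x)/(16y)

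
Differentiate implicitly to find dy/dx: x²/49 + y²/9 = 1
Apply d/dx to both sides, remembering that y depends on x. Each occurrence of y therefore brings in a y' = dy/dx via the chain rule.

With F(x, y) equal to the left-hand side minus the right, differentiate F term by term:
  d/dx[x^2/49] = 2x/49
  d/dx[y^2/9] = 2y·y'/9
  d/dx[-1] = 0
Adding these up, d/dx[F] = 0 becomes
  (2x/49) + (2y/9)·y' = 0,
so isolating y',
  dy/dx = -(2x/49)/(2y/9) = -9x/(49y)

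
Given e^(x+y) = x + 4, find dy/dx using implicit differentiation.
Differentiate both sides with respect to x, treating y as y(x). By the chain rule, any term containing y contributes a factor of y' = dy/dx when we differentiate it.

Move every term to one side and write the relation as F(x, y) = 0. Term by term,
  d/dx[-x] = -1
  d/dx[e^(x + y)] = (y' + 1)·e^(x + y)
  d/dx[-4] = 0

The pieces without y' make up ∂F/∂x and the coefficient of y' is ∂F/∂y:
  ∂F/∂x = e^(x + y) - 1,
  ∂F/∂y = e^(x + y).

Since d/dx[F] = ∂F/∂x + (∂F/∂y)·y' = 0, solve for y':
  (∂F/∂y)·y' = -∂F/∂x
  dy/dx = -(∂F/∂x)/(∂F/∂y) = -(e^(x + y) - 1)/(e^(x + y)) = e^(-x - y) - 1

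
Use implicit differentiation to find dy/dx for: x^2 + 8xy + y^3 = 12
Differentiate both sides with respect to x, treating y as y(x). By the chain rule, any term containing y contributes a factor of y' = dy/dx when we differentiate it.

Move every term to one side and write the relation as F(x, y) = 0. Term by term,
  d/dx[x^2] = 2x
  d/dx[8xy] = 8x·y' + 8y
  d/dx[y^3] = 3y^2·y'
  d/dx[-12] = 0

The pieces without y' make up ∂F/∂x and the coefficient of y' is ∂F/∂y:
  ∂F/∂x = 2x + 8y,
  ∂F/∂y = 8x + 3y^2.

Since d/dx[F] = ∂F/∂x + (∂F/∂y)·y' = 0, solve for y':
  (∂F/∂y)·y' = -∂F/∂x
  dy/dx = -(∂F/∂x)/(∂F/∂y) = -(2x + 8y)/(8x + 3y^2) = 2(-x - 4y)/(8x + 3y^2)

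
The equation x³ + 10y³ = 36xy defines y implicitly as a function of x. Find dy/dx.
Differentiate the relation implicitly: treat y = y(x) and apply the chain rule, so every y-derivative picks up a y' = dy/dx factor.

With everything moved to the left-hand side, differentiate term by term:
  d/dx[x^3] = 3x^2
  d/dx[-36xy] = -36x·y' - 36y
  d/dx[10y^3] = 30y^2·y'

Separating the contributions that come from x directly and those that come through y:
  without y':      3x^2 - 36y
  multiplying y':  -36x + 30y^2

so (3x^2 - 36y) + (-36x + 30y^2)·y' = 0, and therefore
  dy/dx = -(3x^2 - 36y)/(-36x + 30y^2) = (x^2 - 12y)/(2(6x - 5y^2))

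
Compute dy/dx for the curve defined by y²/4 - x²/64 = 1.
Take d/dx of both sides. Since y is implicitly a function of x, the chain rule attaches a y' = dy/dx factor whenever we differentiate through y.

Set F(x, y) = (left side) − (right side), so the curve is F = 0. Differentiating each term of F:
  d/dx[-x^2/64] = -x/32
  d/dx[y^2/4] = y·y'/2
  d/dx[-1] = 0

Collecting, the y'-free part is the partial derivative in x and the y' coefficient is the partial derivative in y:
  ∂F/∂x = -x/32
  ∂F/∂y = y/2

so d/dx[F(x, y(x))] = ∂F/∂x + (∂F/∂y)·y' = 0. Rearranging,
  dy/dx = -(∂F/∂x)/(∂F/∂y) = -(-x/32)/(y/2) = x/(16y)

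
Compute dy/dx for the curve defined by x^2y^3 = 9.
Apply d/dx to both sides, remembering that y depends on x. Each occurrence of y therefore brings in a y' = dy/dx via the chain rule.

With F(x, y) equal to the left-hand side minus the right, differentiate F term by term:
  d/dx[x^2y^3] = 3x^2y^2·y' + 2xy^3
  d/dx[-9] = 0
Adding these up, d/dx[F] = 0 becomes
  (2xy^3) + (3x^2y^2)·y' = 0,
so isolating y',
  dy/dx = -(2xy^3)/(3x^2y^2) = -2y/(3x)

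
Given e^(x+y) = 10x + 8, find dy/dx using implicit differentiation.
Apply d/dx to both sides, remembering that y depends on x. Each occurrence of y therefore brings in a y' = dy/dx via the chain rule.

With F(x, y) equal to the left-hand side minus the right, differentiate F term by term:
  d/dx[-10x] = -10
  d/dx[e^(x + y)] = (y' + 1)·e^(x + y)
  d/dx[-8] = 0
Adding these up, d/dx[F] = 0 becomes
  (e^(x + y) - 10) + (e^(x + y))·y' = 0,
so isolating y',
  dy/dx = -(e^(x + y) - 10)/(e^(x + y)) = 10e^(-x - y) - 1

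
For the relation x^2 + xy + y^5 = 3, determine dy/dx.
Differentiate both sides with respect to x, treating y as y(x). By the chain rule, any term containing y contributes a factor of y' = dy/dx when we differentiate it.

Move every term to one side and write the relation as F(x, y) = 0. Term by term,
  d/dx[x^2] = 2x
  d/dx[xy] = x·y' + y
  d/dx[y^5] = 5y^4·y'
  d/dx[-3] = 0

The pieces without y' make up ∂F/∂x and the coefficient of y' is ∂F/∂y:
  ∂F/∂x = 2x + y,
  ∂F/∂y = x + 5y^4.

Since d/dx[F] = ∂F/∂x + (∂F/∂y)·y' = 0, solve for y':
  (∂F/∂y)·y' = -∂F/∂x
  dy/dx = -(∂F/∂x)/(∂F/∂y) = -(2x + y)/(x + 5y^4) = (-2x - y)/(x + 5y^4)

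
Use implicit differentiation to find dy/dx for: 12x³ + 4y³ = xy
Differentiate the relation implicitly: treat y = y(x) and apply the chain rule, so every y-derivative picks up a y' = dy/dx factor.

With everything moved to the left-hand side, differentiate term by term:
  d/dx[12x^3] = 36x^2
  d/dx[-xy] = -x·y' - y
  d/dx[4y^3] = 12y^2·y'

Separating the contributions that come from x directly and those that come through y:
  without y':      36x^2 - y
  multiplying y':  -x + 12y^2

so (36x^2 - y) + (-x + 12y^2)·y' = 0, and therefore
  dy/dx = -(36x^2 - y)/(-x + 12y^2) = (36x^2 - y)/(x - 12y^2)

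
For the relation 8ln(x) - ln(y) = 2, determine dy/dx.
Apply d/dx to both sides, remembering that y depends on x. Each occurrence of y therefore brings in a y' = dy/dx via the chain rule.

With F(x, y) equal to the left-hand side minus the right, differentiate F term by term:
  d/dx[8ln(x)] = 8/x
  d/dx[-ln(y)] = -y'/y
  d/dx[-2] = 0
Adding these up, d/dx[F] = 0 becomes
  (8/x) + (-1/y)·y' = 0,
so isolating y',
  dy/dx = -(8/x)/(-1/y) = 8y/x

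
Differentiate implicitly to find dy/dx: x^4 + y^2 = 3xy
Apply d/dx to both sides, remembering that y depends on x. Each occurrence of y therefore brings in a y' = dy/dx via the chain rule.

With F(x, y) equal to the left-hand side minus the right, differentiate F term by term:
  d/dx[x^4] = 4x^3
  d/dx[-3xy] = -3x·y' - 3y
  d/dx[y^2] = 2y·y'
Adding these up, d/dx[F] = 0 becomes
  (4x^3 - 3y) + (-3x + 2y)·y' = 0,
so isolating y',
  dy/dx = -(4x^3 - 3y)/(-3x + 2y) = (4x^3 - 3y)/(3x - 2y)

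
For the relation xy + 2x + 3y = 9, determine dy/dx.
Differentiate the relation implicitly: treat y = y(x) and apply the chain rule, so every y-derivative picks up a y' = dy/dx factor.

With everything moved to the left-hand side, differentiate term by term:
  d/dx[xy] = x·y' + y
  d/dx[2x] = 2
  d/dx[3y] = 3·y'
  d/dx[-9] = 0

Separating the contributions that come from x directly and those that come through y:
  without y':      y + 2
  multiplying y':  x + 3

so (y + 2) + (x + 3)·y' = 0, and therefore
  dy/dx = -(y + 2)/(x + 3) = (-y - 2)/(x + 3)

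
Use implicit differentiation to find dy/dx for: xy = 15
Differentiate both sides with respect to x, treating y as y(x). By the chain rule, any term containing y contributes a factor of y' = dy/dx when we differentiate it.

Move every term to one side and write the relation as F(x, y) = 0. Term by term,
  d/dx[xy] = x·y' + y
  d/dx[-15] = 0

The pieces without y' make up ∂F/∂x and the coefficient of y' is ∂F/∂y:
  ∂F/∂x = y,
  ∂F/∂y = x.

Since d/dx[F] = ∂F/∂x + (∂F/∂y)·y' = 0, solve for y':
  (∂F/∂y)·y' = -∂F/∂x
  dy/dx = -(∂F/∂x)/(∂F/∂y) = -(y)/(x) = -y/x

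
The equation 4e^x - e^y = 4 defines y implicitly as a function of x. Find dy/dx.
Take d/dx of both sides. Since y is implicitly a function of x, the chain rule attaches a y' = dy/dx factor whenever we differentiate through y.

Set F(x, y) = (left side) − (right side), so the curve is F = 0. Differentiating each term of F:
  d/dx[4e^(x)] = 4e^(x)
  d/dx[-e^(y)] = -y'·e^(y)
  d/dx[-4] = 0

Collecting, the y'-free part is the partial derivative in x and the y' coefficient is the partial derivative in y:
  ∂F/∂x = 4e^(x)
  ∂F/∂y = -e^(y)

so d/dx[F(x, y(x))] = ∂F/∂x + (∂F/∂y)·y' = 0. Rearranging,
  dy/dx = -(∂F/∂x)/(∂F/∂y) = -(4e^(x))/(-e^(y)) = 4e^(x - y)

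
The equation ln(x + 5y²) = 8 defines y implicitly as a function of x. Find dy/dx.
Apply d/dx to both sides, remembering that y depends on x. Each occurrence of y therefore brings in a y' = dy/dx via the chain rule.

With F(x, y) equal to the left-hand side minus the right, differentiate F term by term:
  d/dx[ln(x + 5y^2)] = (10y·y' + 1)/(x + 5y^2)
  d/dx[-8] = 0
Adding these up, d/dx[F] = 0 becomes
  (1/(x + 5y^2)) + (10y/(x + 5y^2))·y' = 0,
so isolating y',
  dy/dx = -(1/(x + 5y^2))/(10y/(x + 5y^2)) = -1/(10y)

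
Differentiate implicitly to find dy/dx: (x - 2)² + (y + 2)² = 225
Differentiate both sides with respect to x, treating y as y(x). By the chain rule, any term containing y contributes a factor of y' = dy/dx when we differentiate it.

Move every term to one side and write the relation as F(x, y) = 0. Term by term,
  d/dx[(x - 2)^2] = 2x - 4
  d/dx[(y + 2)^2] = 2·y'(y + 2)
  d/dx[-225] = 0

The pieces without y' make up ∂F/∂x and the coefficient of y' is ∂F/∂y:
  ∂F/∂x = 2x - 4,
  ∂F/∂y = 2y + 4.

Since d/dx[F] = ∂F/∂x + (∂F/∂y)·y' = 0, solve for y':
  (∂F/∂y)·y' = -∂F/∂x
  dy/dx = -(∂F/∂x)/(∂F/∂y) = -(2x - 4)/(2y + 4) = (2 - x)/(y + 2)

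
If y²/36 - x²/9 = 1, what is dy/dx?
Differentiate both sides with respect to x, treating y as y(x). By the chain rule, any term containing y contributes a factor of y' = dy/dx when we differentiate it.

Move every term to one side and write the relation as F(x, y) = 0. Term by term,
  d/dx[-x^2/9] = -2x/9
  d/dx[y^2/36] = y·y'/18
  d/dx[-1] = 0

The pieces without y' make up ∂F/∂x and the coefficient of y' is ∂F/∂y:
  ∂F/∂x = -2x/9,
  ∂F/∂y = y/18.

Since d/dx[F] = ∂F/∂x + (∂F/∂y)·y' = 0, solve for y':
  (∂F/∂y)·y' = -∂F/∂x
  dy/dx = -(∂F/∂x)/(∂F/∂y) = -(-2x/9)/(y/18) = 4x/y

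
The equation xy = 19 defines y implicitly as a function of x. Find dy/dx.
Differentiate the relation implicitly: treat y = y(x) and apply the chain rule, so every y-derivative picks up a y' = dy/dx factor.

With everything moved to the left-hand side, differentiate term by term:
  d/dx[xy] = x·y' + y
  d/dx[-19] = 0

Separating the contributions that come from x directly and those that come through y:
  without y':      y
  multiplying y':  x

so (y) + (x)·y' = 0, and therefore
  dy/dx = -(y)/(x) = -y/x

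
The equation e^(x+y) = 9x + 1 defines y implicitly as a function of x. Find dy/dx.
Apply d/dx to both sides, remembering that y depends on x. Each occurrence of y therefore brings in a y' = dy/dx via the chain rule.

With F(x, y) equal to the left-hand side minus the right, differentiate F term by term:
  d/dx[-9x] = -9
  d/dx[e^(x + y)] = (y' + 1)·e^(x + y)
  d/dx[-1] = 0
Adding these up, d/dx[F] = 0 becomes
  (e^(x + y) - 9) + (e^(x + y))·y' = 0,
so isolating y',
  dy/dx = -(e^(x + y) - 9)/(e^(x + y)) = 9e^(-x - y) - 1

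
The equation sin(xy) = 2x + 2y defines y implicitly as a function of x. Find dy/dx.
Differentiate the relation implicitly: treat y = y(x) and apply the chain rule, so every y-derivative picks up a y' = dy/dx factor.

With everything moved to the left-hand side, differentiate term by term:
  d/dx[-2x] = -2
  d/dx[-2y] = -2·y'
  d/dx[sin(xy)] = (x·y' + y)·cos(xy)

Separating the contributions that come from x directly and those that come through y:
  without y':      y·cos(xy) - 2
  multiplying y':  x·cos(xy) - 2

so (y·cos(xy) - 2) + (x·cos(xy) - 2)·y' = 0, and therefore
  dy/dx = -(y·cos(xy) - 2)/(x·cos(xy) - 2) = (-y·cos(xy) + 2)/(x·cos(xy) - 2)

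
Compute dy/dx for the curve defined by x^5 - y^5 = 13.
Take d/dx of both sides. Since y is implicitly a function of x, the chain rule attaches a y' = dy/dx factor whenever we differentiate through y.

Set F(x, y) = (left side) − (right side), so the curve is F = 0. Differentiating each term of F:
  d/dx[x^5] = 5x^4
  d/dx[-y^5] = -5y^4·y'
  d/dx[-13] = 0

Collecting, the y'-free part is the partial derivative in x and the y' coefficient is the partial derivative in y:
  ∂F/∂x = 5x^4
  ∂F/∂y = -5y^4

so d/dx[F(x, y(x))] = ∂F/∂x + (∂F/∂y)·y' = 0. Rearranging,
  dy/dx = -(∂F/∂x)/(∂F/∂y) = -(5x^4)/(-5y^4) = x^4/y^4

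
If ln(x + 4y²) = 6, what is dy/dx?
Take d/dx of both sides. Since y is implicitly a function of x, the chain rule attaches a y' = dy/dx factor whenever we differentiate through y.

Set F(x, y) = (left side) − (right side), so the curve is F = 0. Differentiating each term of F:
  d/dx[ln(x + 4y^2)] = (8y·y' + 1)/(x + 4y^2)
  d/dx[-6] = 0

Collecting, the y'-free part is the partial derivative in x and the y' coefficient is the partial derivative in y:
  ∂F/∂x = 1/(x + 4y^2)
  ∂F/∂y = 8y/(x + 4y^2)

so d/dx[F(x, y(x))] = ∂F/∂x + (∂F/∂y)·y' = 0. Rearranging,
  dy/dx = -(∂F/∂x)/(∂F/∂y) = -(1/(x + 4y^2))/(8y/(x + 4y^2)) = -1/(8y)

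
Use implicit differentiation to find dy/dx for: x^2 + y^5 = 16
Apply d/dx to both sides, remembering that y depends on x. Each occurrence of y therefore brings in a y' = dy/dx via the chain rule.

With F(x, y) equal to the left-hand side minus the right, differentiate F term by term:
  d/dx[x^2] = 2x
  d/dx[y^5] = 5y^4·y'
  d/dx[-16] = 0
Adding these up, d/dx[F] = 0 becomes
  (2x) + (5y^4)·y' = 0,
so isolating y',
  dy/dx = -(2x)/(5y^4) = -2x/(5y^4)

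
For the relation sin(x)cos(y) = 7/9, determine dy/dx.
Differentiate the relation implicitly: treat y = y(x) and apply the chain rule, so every y-derivative picks up a y' = dy/dx factor.

With everything moved to the left-hand side, differentiate term by term:
  d/dx[sin(x)·cos(y)] = -y'·sin(x)·sin(y) + cos(x)·cos(y)
  d/dx[-7/9] = 0

Separating the contributions that come from x directly and those that come through y:
  without y':      cos(x)·cos(y)
  multiplying y':  -sin(x)·sin(y)

so (cos(x)·cos(y)) + (-sin(x)·sin(y))·y' = 0, and therefore
  dy/dx = -(cos(x)·cos(y))/(-sin(x)·sin(y)) = 1/(tan(x)·tan(y))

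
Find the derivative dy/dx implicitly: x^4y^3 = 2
Differentiate the relation implicitly: treat y = y(x) and apply the chain rule, so every y-derivative picks up a y' = dy/dx factor.

With everything moved to the left-hand side, differentiate term by term:
  d/dx[x^4y^3] = 3x^4y^2·y' + 4x^3y^3
  d/dx[-2] = 0

Separating the contributions that come from x directly and those that come through y:
  without y':      4x^3y^3
  multiplying y':  3x^4y^2

so (4x^3y^3) + (3x^4y^2)·y' = 0, and therefore
  dy/dx = -(4x^3y^3)/(3x^4y^2) = -4y/(3x)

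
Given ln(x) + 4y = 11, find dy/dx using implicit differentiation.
Differentiate the relation implicitly: treat y = y(x) and apply the chain rule, so every y-derivative picks up a y' = dy/dx factor.

With everything moved to the left-hand side, differentiate term by term:
  d/dx[4y] = 4·y'
  d/dx[ln(x)] = 1/x
  d/dx[-11] = 0

Separating the contributions that come from x directly and those that come through y:
  without y':      1/x
  multiplying y':  4

so (1/x) + (4)·y' = 0, and therefore
  dy/dx = -(1/x)/(4) = -1/(4x)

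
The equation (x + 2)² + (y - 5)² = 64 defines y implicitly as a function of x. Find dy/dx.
Differentiate the relation implicitly: treat y = y(x) and apply the chain rule, so every y-derivative picks up a y' = dy/dx factor.

With everything moved to the left-hand side, differentiate term by term:
  d/dx[(x + 2)^2] = 2x + 4
  d/dx[(y - 5)^2] = 2·y'(y - 5)
  d/dx[-64] = 0

Separating the contributions that come from x directly and those that come through y:
  without y':      2x + 4
  multiplying y':  2y - 10

so (2x + 4) + (2y - 10)·y' = 0, and therefore
  dy/dx = -(2x + 4)/(2y - 10) = (-x - 2)/(y - 5)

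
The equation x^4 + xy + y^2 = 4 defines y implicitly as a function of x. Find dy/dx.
Differentiate the relation implicitly: treat y = y(x) and apply the chain rule, so every y-derivative picks up a y' = dy/dx factor.

With everything moved to the left-hand side, differentiate term by term:
  d/dx[x^4] = 4x^3
  d/dx[xy] = x·y' + y
  d/dx[y^2] = 2y·y'
  d/dx[-4] = 0

Separating the contributions that come from x directly and those that come through y:
  without y':      4x^3 + y
  multiplying y':  x + 2y

so (4x^3 + y) + (x + 2y)·y' = 0, and therefore
  dy/dx = -(4x^3 + y)/(x + 2y) = (-4x^3 - y)/(x + 2y)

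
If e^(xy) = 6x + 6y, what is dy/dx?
Take d/dx of both sides. Since y is implicitly a function of x, the chain rule attaches a y' = dy/dx factor whenever we differentiate through y.

Set F(x, y) = (left side) − (right side), so the curve is F = 0. Differentiating each term of F:
  d/dx[-6x] = -6
  d/dx[-6y] = -6·y'
  d/dx[e^(xy)] = (x·y' + y)·e^(xy)

Collecting, the y'-free part is the partial derivative in x and the y' coefficient is the partial derivative in y:
  ∂F/∂x = y·e^(xy) - 6
  ∂F/∂y = x·e^(xy) - 6

so d/dx[F(x, y(x))] = ∂F/∂x + (∂F/∂y)·y' = 0. Rearranging,
  dy/dx = -(∂F/∂x)/(∂F/∂y) = -(y·e^(xy) - 6)/(x·e^(xy) - 6) = (-y·e^(xy) + 6)/(x·e^(xy) - 6)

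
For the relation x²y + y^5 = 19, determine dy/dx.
Differentiate the relation implicitly: treat y = y(x) and apply the chain rule, so every y-derivative picks up a y' = dy/dx factor.

With everything moved to the left-hand side, differentiate term by term:
  d/dx[x^2y] = x^2·y' + 2xy
  d/dx[y^5] = 5y^4·y'
  d/dx[-19] = 0

Separating the contributions that come from x directly and those that come through y:
  without y':      2xy
  multiplying y':  x^2 + 5y^4

so (2xy) + (x^2 + 5y^4)·y' = 0, and therefore
  dy/dx = -(2xy)/(x^2 + 5y^4) = -2xy/(x^2 + 5y^4)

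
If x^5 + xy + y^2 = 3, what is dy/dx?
Differentiate the relation implicitly: treat y = y(x) and apply the chain rule, so every y-derivative picks up a y' = dy/dx factor.

With everything moved to the left-hand side, differentiate term by term:
  d/dx[x^5] = 5x^4
  d/dx[xy] = x·y' + y
  d/dx[y^2] = 2y·y'
  d/dx[-3] = 0

Separating the contributions that come from x directly and those that come through y:
  without y':      5x^4 + y
  multiplying y':  x + 2y

so (5x^4 + y) + (x + 2y)·y' = 0, and therefore
  dy/dx = -(5x^4 + y)/(x + 2y) = (-5x^4 - y)/(x + 2y)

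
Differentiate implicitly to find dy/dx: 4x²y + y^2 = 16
Differentiate the relation implicitly: treat y = y(x) and apply the chain rule, so every y-derivative picks up a y' = dy/dx factor.

With everything moved to the left-hand side, differentiate term by term:
  d/dx[4x^2y] = 4x^2·y' + 8xy
  d/dx[y^2] = 2y·y'
  d/dx[-16] = 0

Separating the contributions that come from x directly and those that come through y:
  without y':      8xy
  multiplying y':  4x^2 + 2y

so (8xy) + (4x^2 + 2y)·y' = 0, and therefore
  dy/dx = -(8xy)/(4x^2 + 2y) = -4xy/(2x^2 + y)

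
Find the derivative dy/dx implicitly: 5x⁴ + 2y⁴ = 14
Differentiate the relation implicitly: treat y = y(x) and apply the chain rule, so every y-derivative picks up a y' = dy/dx factor.

With everything moved to the left-hand side, differentiate term by term:
  d/dx[5x^4] = 20x^3
  d/dx[2y^4] = 8y^3·y'
  d/dx[-14] = 0

Separating the contributions that come from x directly and those that come through y:
  without y':      20x^3
  multiplying y':  8y^3

so (20x^3) + (8y^3)·y' = 0, and therefore
  dy/dx = -(20x^3)/(8y^3) = -5x^3/(2y^3)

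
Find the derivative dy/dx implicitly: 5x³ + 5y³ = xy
Take d/dx of both sides. Since y is implicitly a function of x, the chain rule attaches a y' = dy/dx factor whenever we differentiate through y.

Set F(x, y) = (left side) − (right side), so the curve is F = 0. Differentiating each term of F:
  d/dx[5x^3] = 15x^2
  d/dx[-xy] = -x·y' - y
  d/dx[5y^3] = 15y^2·y'

Collecting, the y'-free part is the partial derivative in x and the y' coefficient is the partial derivative in y:
  ∂F/∂x = 15x^2 - y
  ∂F/∂y = -x + 15y^2

so d/dx[F(x, y(x))] = ∂F/∂x + (∂F/∂y)·y' = 0. Rearranging,
  dy/dx = -(∂F/∂x)/(∂F/∂y) = -(15x^2 - y)/(-x + 15y^2) = (15x^2 - y)/(x - 15y^2)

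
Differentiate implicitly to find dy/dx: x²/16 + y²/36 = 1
Differentiate both sides with respect to x, treating y as y(x). By the chain rule, any term containing y contributes a factor of y' = dy/dx when we differentiate it.

Move every term to one side and write the relation as F(x, y) = 0. Term by term,
  d/dx[x^2/16] = x/8
  d/dx[y^2/36] = y·y'/18
  d/dx[-1] = 0

The pieces without y' make up ∂F/∂x and the coefficient of y' is ∂F/∂y:
  ∂F/∂x = x/8,
  ∂F/∂y = y/18.

Since d/dx[F] = ∂F/∂x + (∂F/∂y)·y' = 0, solve for y':
  (∂F/∂y)·y' = -∂F/∂x
  dy/dx = -(∂F/∂x)/(∂F/∂y) = -(x/8)/(y/18) = -9x/(4y)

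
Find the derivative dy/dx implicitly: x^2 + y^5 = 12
Differentiate both sides with respect to x, treating y as y(x). By the chain rule, any term containing y contributes a factor of y' = dy/dx when we differentiate it.

Move every term to one side and write the relation as F(x, y) = 0. Term by term,
  d/dx[x^2] = 2x
  d/dx[y^5] = 5y^4·y'
  d/dx[-12] = 0

The pieces without y' make up ∂F/∂x and the coefficient of y' is ∂F/∂y:
  ∂F/∂x = 2x,
  ∂F/∂y = 5y^4.

Since d/dx[F] = ∂F/∂x + (∂F/∂y)·y' = 0, solve for y':
  (∂F/∂y)·y' = -∂F/∂x
  dy/dx = -(∂F/∂x)/(∂F/∂y) = -(2x)/(5y^4) = -2x/(5y^4)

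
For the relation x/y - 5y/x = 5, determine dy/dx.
Apply d/dx to both sides, remembering that y depends on x. Each occurrence of y therefore brings in a y' = dy/dx via the chain rule.

With F(x, y) equal to the left-hand side minus the right, differentiate F term by term:
  d/dx[x/y] = -x·y'/y^2 + 1/y
  d/dx[-5y/x] = -5·y'/x + 5y/x^2
  d/dx[-5] = 0
Adding these up, d/dx[F] = 0 becomes
  (1/y + 5y/x^2) + (-x/y^2 - 5/x)·y' = 0,
so isolating y',
  dy/dx = -(1/y + 5y/x^2)/(-x/y^2 - 5/x)
        = -((x^2 + 5y^2)/(x^2y))/(-(x^2 + 5y^2)/(xy^2)) = y/x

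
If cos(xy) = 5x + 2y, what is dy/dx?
Apply d/dx to both sides, remembering that y depends on x. Each occurrence of y therefore brings in a y' = dy/dx via the chain rule.

With F(x, y) equal to the left-hand side minus the right, differentiate F term by term:
  d/dx[-5x] = -5
  d/dx[-2y] = -2·y'
  d/dx[cos(xy)] = -(x·y' + y)·sin(xy)
Adding these up, d/dx[F] = 0 becomes
  (-y·sin(xy) - 5) + (-x·sin(xy) - 2)·y' = 0,
so isolating y',
  dy/dx = -(-y·sin(xy) - 5)/(-x·sin(xy) - 2) = -(y·sin(xy) + 5)/(x·sin(xy) + 2)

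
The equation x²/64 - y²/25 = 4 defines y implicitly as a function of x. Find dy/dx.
Take d/dx of both sides. Since y is implicitly a function of x, the chain rule attaches a y' = dy/dx factor whenever we differentiate through y.

Set F(x, y) = (left side) − (right side), so the curve is F = 0. Differentiating each term of F:
  d/dx[x^2/64] = x/32
  d/dx[-y^2/25] = -2y·y'/25
  d/dx[-4] = 0

Collecting, the y'-free part is the partial derivative in x and the y' coefficient is the partial derivative in y:
  ∂F/∂x = x/32
  ∂F/∂y = -2y/25

so d/dx[F(x, y(x))] = ∂F/∂x + (∂F/∂y)·y' = 0. Rearranging,
  dy/dx = -(∂F/∂x)/(∂F/∂y) = -(x/32)/(-2y/25) = 25x/(64y)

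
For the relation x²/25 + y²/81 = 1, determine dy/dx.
Differentiate both sides with respect to x, treating y as y(x). By the chain rule, any term containing y contributes a factor of y' = dy/dx when we differentiate it.

Move every term to one side and write the relation as F(x, y) = 0. Term by term,
  d/dx[x^2/25] = 2x/25
  d/dx[y^2/81] = 2y·y'/81
  d/dx[-1] = 0

The pieces without y' make up ∂F/∂x and the coefficient of y' is ∂F/∂y:
  ∂F/∂x = 2x/25,
  ∂F/∂y = 2y/81.

Since d/dx[F] = ∂F/∂x + (∂F/∂y)·y' = 0, solve for y':
  (∂F/∂y)·y' = -∂F/∂x
  dy/dx = -(∂F/∂x)/(∂F/∂y) = -(2x/25)/(2y/81) = -81x/(25y)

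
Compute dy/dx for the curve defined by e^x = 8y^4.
Take d/dx of both sides. Since y is implicitly a function of x, the chain rule attaches a y' = dy/dx factor whenever we differentiate through y.

Set F(x, y) = (left side) − (right side), so the curve is F = 0. Differentiating each term of F:
  d/dx[-8y^4] = -32y^3·y'
  d/dx[e^(x)] = e^(x)

Collecting, the y'-free part is the partial derivative in x and the y' coefficient is the partial derivative in y:
  ∂F/∂x = e^(x)
  ∂F/∂y = -32y^3

so d/dx[F(x, y(x))] = ∂F/∂x + (∂F/∂y)·y' = 0. Rearranging,
  dy/dx = -(∂F/∂x)/(∂F/∂y) = -(e^(x))/(-32y^3) = e^(x)/(32y^3)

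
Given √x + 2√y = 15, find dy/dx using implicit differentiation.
Apply d/dx to both sides, remembering that y depends on x. Each occurrence of y therefore brings in a y' = dy/dx via the chain rule.

With F(x, y) equal to the left-hand side minus the right, differentiate F term by term:
  d/dx[√(x)] = 1/(2√(x))
  d/dx[2√(y)] = y'/√(y)
  d/dx[-15] = 0
Adding these up, d/dx[F] = 0 becomes
  (1/(2√(x))) + (1/√(y))·y' = 0,
so isolating y',
  dy/dx = -(1/(2√(x)))/(1/√(y)) = -√(y)/(2√(x))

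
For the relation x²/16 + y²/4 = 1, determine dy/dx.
Apply d/dx to both sides, remembering that y depends on x. Each occurrence of y therefore brings in a y' = dy/dx via the chain rule.

With F(x, y) equal to the left-hand side minus the right, differentiate F term by term:
  d/dx[x^2/16] = x/8
  d/dx[y^2/4] = y·y'/2
  d/dx[-1] = 0
Adding these up, d/dx[F] = 0 becomes
  (x/8) + (y/2)·y' = 0,
so isolating y',
  dy/dx = -(x/8)/(y/2) = -x/(4y)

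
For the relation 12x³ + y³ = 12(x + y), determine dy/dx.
Take d/dx of both sides. Since y is implicitly a function of x, the chain rule attaches a y' = dy/dx factor whenever we differentiate through y.

Set F(x, y) = (left side) − (right side), so the curve is F = 0. Differentiating each term of F:
  d/dx[12x^3] = 36x^2
  d/dx[-12x] = -12
  d/dx[y^3] = 3y^2·y'
  d/dx[-12y] = -12·y'

Collecting, the y'-free part is the partial derivative in x and the y' coefficient is the partial derivative in y:
  ∂F/∂x = 36x^2 - 12
  ∂F/∂y = 3y^2 - 12

so d/dx[F(x, y(x))] = ∂F/∂x + (∂F/∂y)·y' = 0. Rearranging,
  dy/dx = -(∂F/∂x)/(∂F/∂y) = -(36x^2 - 12)/(3y^2 - 12) = 4(1 - 3x^2)/(y^2 - 4)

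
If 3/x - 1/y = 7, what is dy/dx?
Differentiate the relation implicitly: treat y = y(x) and apply the chain rule, so every y-derivative picks up a y' = dy/dx factor.

With everything moved to the left-hand side, differentiate term by term:
  d/dx[-1/y] = y'/y^2
  d/dx[3/x] = -3/x^2
  d/dx[-7] = 0

Separating the contributions that come from x directly and those that come through y:
  without y':      -3/x^2
  multiplying y':  y^(-2)

so (-3/x^2) + (y^(-2))·y' = 0, and therefore
  dy/dx = -(-3/x^2)/(y^(-2)) = 3y^2/x^2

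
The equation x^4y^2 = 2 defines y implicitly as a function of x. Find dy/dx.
Take d/dx of both sides. Since y is implicitly a function of x, the chain rule attaches a y' = dy/dx factor whenever we differentiate through y.

Set F(x, y) = (left side) − (right side), so the curve is F = 0. Differentiating each term of F:
  d/dx[x^4y^2] = 2x^4y·y' + 4x^3y^2
  d/dx[-2] = 0

Collecting, the y'-free part is the partial derivative in x and the y' coefficient is the partial derivative in y:
  ∂F/∂x = 4x^3y^2
  ∂F/∂y = 2x^4y

so d/dx[F(x, y(x))] = ∂F/∂x + (∂F/∂y)·y' = 0. Rearranging,
  dy/dx = -(∂F/∂x)/(∂F/∂y) = -(4x^3y^2)/(2x^4y) = -2y/x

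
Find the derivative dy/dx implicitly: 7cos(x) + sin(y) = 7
Differentiate both sides with respect to x, treating y as y(x). By the chain rule, any term containing y contributes a factor of y' = dy/dx when we differentiate it.

Move every term to one side and write the relation as F(x, y) = 0. Term by term,
  d/dx[sin(y)] = y'·cos(y)
  d/dx[7cos(x)] = -7sin(x)
  d/dx[-7] = 0

The pieces without y' make up ∂F/∂x and the coefficient of y' is ∂F/∂y:
  ∂F/∂x = -7sin(x),
  ∂F/∂y = cos(y).

Since d/dx[F] = ∂F/∂x + (∂F/∂y)·y' = 0, solve for y':
  (∂F/∂y)·y' = -∂F/∂x
  dy/dx = -(∂F/∂x)/(∂F/∂y) = -(-7sin(x))/(cos(y)) = 7sin(x)/cos(y)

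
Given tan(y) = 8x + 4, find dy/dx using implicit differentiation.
Differentiate both sides with respect to x, treating y as y(x). By the chain rule, any term containing y contributes a factor of y' = dy/dx when we differentiate it.

Move every term to one side and write the relation as F(x, y) = 0. Term by term,
  d/dx[-8x] = -8
  d/dx[tan(y)] = y'(tan(y)^2 + 1)
  d/dx[-4] = 0

The pieces without y' make up ∂F/∂x and the coefficient of y' is ∂F/∂y:
  ∂F/∂x = -8,
  ∂F/∂y = tan(y)^2 + 1.

Since d/dx[F] = ∂F/∂x + (∂F/∂y)·y' = 0, solve for y':
  (∂F/∂y)·y' = -∂F/∂x
  dy/dx = -(∂F/∂x)/(∂F/∂y) = -(-8)/(tan(y)^2 + 1) = 8cos(y)^2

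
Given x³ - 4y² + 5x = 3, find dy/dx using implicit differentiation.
Take d/dx of both sides. Since y is implicitly a function of x, the chain rule attaches a y' = dy/dx factor whenever we differentiate through y.

Set F(x, y) = (left side) − (right side), so the curve is F = 0. Differentiating each term of F:
  d/dx[x^3] = 3x^2
  d/dx[5x] = 5
  d/dx[-4y^2] = -8y·y'
  d/dx[-3] = 0

Collecting, the y'-free part is the partial derivative in x and the y' coefficient is the partial derivative in y:
  ∂F/∂x = 3x^2 + 5
  ∂F/∂y = -8y

so d/dx[F(x, y(x))] = ∂F/∂x + (∂F/∂y)·y' = 0. Rearranging,
  dy/dx = -(∂F/∂x)/(∂F/∂y) = -(3x^2 + 5)/(-8y) = (3x^2 + 5)/(8y)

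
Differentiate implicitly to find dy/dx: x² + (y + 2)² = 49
Differentiate the relation implicitly: treat y = y(x) and apply the chain rule, so every y-derivative picks up a y' = dy/dx factor.

With everything moved to the left-hand side, differentiate term by term:
  d/dx[x^2] = 2x
  d/dx[(y + 2)^2] = 2·y'(y + 2)
  d/dx[-49] = 0

Separating the contributions that come from x directly and those that come through y:
  without y':      2x
  multiplying y':  2y + 4

so (2x) + (2y + 4)·y' = 0, and therefore
  dy/dx = -(2x)/(2y + 4) = -x/(y + 2)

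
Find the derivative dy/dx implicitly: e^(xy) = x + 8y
Take d/dx of both sides. Since y is implicitly a function of x, the chain rule attaches a y' = dy/dx factor whenever we differentiate through y.

Set F(x, y) = (left side) − (right side), so the curve is F = 0. Differentiating each term of F:
  d/dx[-x] = -1
  d/dx[-8y] = -8·y'
  d/dx[e^(xy)] = (x·y' + y)·e^(xy)

Collecting, the y'-free part is the partial derivative in x and the y' coefficient is the partial derivative in y:
  ∂F/∂x = y·e^(xy) - 1
  ∂F/∂y = x·e^(xy) - 8

so d/dx[F(x, y(x))] = ∂F/∂x + (∂F/∂y)·y' = 0. Rearranging,
  dy/dx = -(∂F/∂x)/(∂F/∂y) = -(y·e^(xy) - 1)/(x·e^(xy) - 8) = (-y·e^(xy) + 1)/(x·e^(xy) - 8)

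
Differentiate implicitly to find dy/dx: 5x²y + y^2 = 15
Differentiate the relation implicitly: treat y = y(x) and apply the chain rule, so every y-derivative picks up a y' = dy/dx factor.

With everything moved to the left-hand side, differentiate term by term:
  d/dx[5x^2y] = 5x^2·y' + 10xy
  d/dx[y^2] = 2y·y'
  d/dx[-15] = 0

Separating the contributions that come from x directly and those that come through y:
  without y':      10xy
  multiplying y':  5x^2 + 2y

so (10xy) + (5x^2 + 2y)·y' = 0, and therefore
  dy/dx = -(10xy)/(5x^2 + 2y) = -10xy/(5x^2 + 2y)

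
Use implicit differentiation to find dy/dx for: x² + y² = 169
Apply d/dx to both sides, remembering that y depends on x. Each occurrence of y therefore brings in a y' = dy/dx via the chain rule.

With F(x, y) equal to the left-hand side minus the right, differentiate F term by term:
  d/dx[x^2] = 2x
  d/dx[y^2] = 2y·y'
  d/dx[-169] = 0
Adding these up, d/dx[F] = 0 becomes
  (2x) + (2y)·y' = 0,
so isolating y',
  dy/dx = -(2x)/(2y) = -x/y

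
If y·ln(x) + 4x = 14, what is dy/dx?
Differentiate both sides with respect to x, treating y as y(x). By the chain rule, any term containing y contributes a factor of y' = dy/dx when we differentiate it.

Move every term to one side and write the relation as F(x, y) = 0. Term by term,
  d/dx[4x] = 4
  d/dx[y·ln(x)] = y'·ln(x) + y/x
  d/dx[-14] = 0

The pieces without y' make up ∂F/∂x and the coefficient of y' is ∂F/∂y:
  ∂F/∂x = 4 + y/x,
  ∂F/∂y = ln(x).

Since d/dx[F] = ∂F/∂x + (∂F/∂y)·y' = 0, solve for y':
  (∂F/∂y)·y' = -∂F/∂x
  dy/dx = -(∂F/∂x)/(∂F/∂y) = -(4 + y/x)/(ln(x))
        = -((4x + y)/x)/(ln(x)) = (-4x - y)/(x·ln(x))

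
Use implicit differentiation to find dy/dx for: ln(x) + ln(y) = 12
Differentiate the relation implicitly: treat y = y(x) and apply the chain rule, so every y-derivative picks up a y' = dy/dx factor.

With everything moved to the left-hand side, differentiate term by term:
  d/dx[ln(x)] = 1/x
  d/dx[ln(y)] = y'/y
  d/dx[-12] = 0

Separating the contributions that come from x directly and those that come through y:
  without y':      1/x
  multiplying y':  1/y

so (1/x) + (1/y)·y' = 0, and therefore
  dy/dx = -(1/x)/(1/y) = -y/x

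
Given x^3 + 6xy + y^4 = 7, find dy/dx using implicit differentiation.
Apply d/dx to both sides, remembering that y depends on x. Each occurrence of y therefore brings in a y' = dy/dx via the chain rule.

With F(x, y) equal to the left-hand side minus the right, differentiate F term by term:
  d/dx[x^3] = 3x^2
  d/dx[6xy] = 6x·y' + 6y
  d/dx[y^4] = 4y^3·y'
  d/dx[-7] = 0
Adding these up, d/dx[F] = 0 becomes
  (3x^2 + 6y) + (6x + 4y^3)·y' = 0,
so isolating y',
  dy/dx = -(3x^2 + 6y)/(6x + 4y^3) = 3(-x^2 - 2y)/(2(3x + 2y^3))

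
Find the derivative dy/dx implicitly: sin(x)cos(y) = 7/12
Differentiate the relation implicitly: treat y = y(x) and apply the chain rule, so every y-derivative picks up a y' = dy/dx factor.

With everything moved to the left-hand side, differentiate term by term:
  d/dx[sin(x)·cos(y)] = -y'·sin(x)·sin(y) + cos(x)·cos(y)
  d/dx[-7/12] = 0

Separating the contributions that come from x directly and those that come through y:
  without y':      cos(x)·cos(y)
  multiplying y':  -sin(x)·sin(y)

so (cos(x)·cos(y)) + (-sin(x)·sin(y))·y' = 0, and therefore
  dy/dx = -(cos(x)·cos(y))/(-sin(x)·sin(y)) = 1/(tan(x)·tan(y))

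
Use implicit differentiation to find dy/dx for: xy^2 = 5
Differentiate both sides with respect to x, treating y as y(x). By the chain rule, any term containing y contributes a factor of y' = dy/dx when we differentiate it.

Move every term to one side and write the relation as F(x, y) = 0. Term by term,
  d/dx[xy^2] = 2xy·y' + y^2
  d/dx[-5] = 0

The pieces without y' make up ∂F/∂x and the coefficient of y' is ∂F/∂y:
  ∂F/∂x = y^2,
  ∂F/∂y = 2xy.

Since d/dx[F] = ∂F/∂x + (∂F/∂y)·y' = 0, solve for y':
  (∂F/∂y)·y' = -∂F/∂x
  dy/dx = -(∂F/∂x)/(∂F/∂y) = -(y^2)/(2xy) = -y/(2x)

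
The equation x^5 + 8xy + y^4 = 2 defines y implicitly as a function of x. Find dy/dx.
Differentiate the relation implicitly: treat y = y(x) and apply the chain rule, so every y-derivative picks up a y' = dy/dx factor.

With everything moved to the left-hand side, differentiate term by term:
  d/dx[x^5] = 5x^4
  d/dx[8xy] = 8x·y' + 8y
  d/dx[y^4] = 4y^3·y'
  d/dx[-2] = 0

Separating the contributions that come from x directly and those that come through y:
  without y':      5x^4 + 8y
  multiplying y':  8x + 4y^3

so (5x^4 + 8y) + (8x + 4y^3)·y' = 0, and therefore
  dy/dx = -(5x^4 + 8y)/(8x + 4y^3) = (-5x^4 - 8y)/(4(2x + y^3))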